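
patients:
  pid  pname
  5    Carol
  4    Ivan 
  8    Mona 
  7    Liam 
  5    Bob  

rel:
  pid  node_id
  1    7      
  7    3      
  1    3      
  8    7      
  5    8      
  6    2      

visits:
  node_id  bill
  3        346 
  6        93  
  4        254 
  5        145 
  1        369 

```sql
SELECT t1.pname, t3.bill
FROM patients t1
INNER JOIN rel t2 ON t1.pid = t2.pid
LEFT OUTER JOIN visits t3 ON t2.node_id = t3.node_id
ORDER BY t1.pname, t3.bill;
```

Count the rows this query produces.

4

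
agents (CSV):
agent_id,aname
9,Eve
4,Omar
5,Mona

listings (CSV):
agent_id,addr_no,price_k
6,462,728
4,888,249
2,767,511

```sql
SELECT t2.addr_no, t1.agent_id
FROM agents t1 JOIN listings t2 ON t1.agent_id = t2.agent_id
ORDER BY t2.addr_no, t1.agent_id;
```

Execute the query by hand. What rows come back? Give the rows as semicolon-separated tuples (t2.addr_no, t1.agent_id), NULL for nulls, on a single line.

INNER JOIN keeps only pairs where the ON condition holds.
Matching on t1.agent_id = t2.agent_id.
Matched pairs: 1.

(888, 4)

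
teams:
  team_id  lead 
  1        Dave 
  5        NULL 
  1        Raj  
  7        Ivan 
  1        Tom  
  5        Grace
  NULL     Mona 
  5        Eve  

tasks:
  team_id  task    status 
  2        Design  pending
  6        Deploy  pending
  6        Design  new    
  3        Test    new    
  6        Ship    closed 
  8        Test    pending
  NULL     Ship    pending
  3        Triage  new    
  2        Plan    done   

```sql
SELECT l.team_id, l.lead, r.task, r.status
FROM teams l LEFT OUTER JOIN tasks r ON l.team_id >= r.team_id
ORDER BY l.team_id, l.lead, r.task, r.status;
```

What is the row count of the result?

23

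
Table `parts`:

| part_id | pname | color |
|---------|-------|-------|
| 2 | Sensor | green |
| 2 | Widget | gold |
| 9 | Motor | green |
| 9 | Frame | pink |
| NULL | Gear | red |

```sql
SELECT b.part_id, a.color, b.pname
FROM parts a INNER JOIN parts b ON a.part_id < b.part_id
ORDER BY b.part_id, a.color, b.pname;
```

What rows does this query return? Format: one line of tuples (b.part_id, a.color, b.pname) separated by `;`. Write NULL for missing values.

INNER JOIN keeps only pairs where the ON condition holds.
Matching on a.part_id < b.part_id. A NULL in a compared column never satisfies the condition.
Matched pairs: 4.

(9, gold, Frame); (9, gold, Motor); (9, green, Frame); (9, green, Motor)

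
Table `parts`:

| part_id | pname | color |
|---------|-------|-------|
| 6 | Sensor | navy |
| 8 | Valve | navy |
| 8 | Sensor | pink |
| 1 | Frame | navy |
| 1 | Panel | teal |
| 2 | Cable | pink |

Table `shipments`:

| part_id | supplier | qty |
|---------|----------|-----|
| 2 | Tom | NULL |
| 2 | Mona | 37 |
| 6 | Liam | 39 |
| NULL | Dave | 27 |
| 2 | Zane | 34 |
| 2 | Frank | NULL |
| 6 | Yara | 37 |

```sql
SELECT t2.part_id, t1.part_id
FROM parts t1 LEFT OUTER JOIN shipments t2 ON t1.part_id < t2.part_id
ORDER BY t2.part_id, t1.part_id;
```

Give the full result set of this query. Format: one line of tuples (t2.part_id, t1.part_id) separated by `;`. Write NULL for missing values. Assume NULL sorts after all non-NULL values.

LEFT JOIN keeps every row from `parts`; unmatched rows get NULL for `shipments`'s columns.
Matching on t1.part_id < t2.part_id. A NULL in a compared column never satisfies the condition.
- part_id=6: no t2 row matches, row kept with t2 columns NULL.
- part_id=8: no t2 row matches, row kept with t2 columns NULL.
- part_id=8: no t2 row matches, row kept with t2 columns NULL.
- part_id=1: 6 matching t2 row(s), so 6 row(s) emitted.
- part_id=1: 6 matching t2 row(s), so 6 row(s) emitted.
- part_id=2: 2 matching t2 row(s), so 2 row(s) emitted.

(2, 1); (2, 1); (2, 1); (2, 1); (2, 1); (2, 1); (2, 1); (2, 1); (6, 1); (6, 1); (6, 1); (6, 1); (6, 2); (6, 2); (NULL, 6); (NULL, 8); (NULL, 8)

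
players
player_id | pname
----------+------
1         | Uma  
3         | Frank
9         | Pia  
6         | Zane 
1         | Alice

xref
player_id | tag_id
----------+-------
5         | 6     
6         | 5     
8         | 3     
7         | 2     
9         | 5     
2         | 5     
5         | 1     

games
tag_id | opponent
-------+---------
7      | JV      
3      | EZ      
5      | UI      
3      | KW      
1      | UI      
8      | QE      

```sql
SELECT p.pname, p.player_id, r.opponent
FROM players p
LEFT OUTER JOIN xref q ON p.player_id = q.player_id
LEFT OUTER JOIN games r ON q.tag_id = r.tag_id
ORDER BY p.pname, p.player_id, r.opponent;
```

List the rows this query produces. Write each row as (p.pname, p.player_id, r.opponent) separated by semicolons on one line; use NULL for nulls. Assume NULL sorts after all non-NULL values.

Joins associate left-to-right: players LEFT JOIN xref on player_id gives 5 intermediate row(s).
Then LEFT JOIN `games r` on tag_id: each of those 5 rows is kept; rows whose q.tag_id has no match in r get NULL for r's columns.

(Alice, 1, NULL); (Frank, 3, NULL); (Pia, 9, UI); (Uma, 1, NULL); (Zane, 6, UI)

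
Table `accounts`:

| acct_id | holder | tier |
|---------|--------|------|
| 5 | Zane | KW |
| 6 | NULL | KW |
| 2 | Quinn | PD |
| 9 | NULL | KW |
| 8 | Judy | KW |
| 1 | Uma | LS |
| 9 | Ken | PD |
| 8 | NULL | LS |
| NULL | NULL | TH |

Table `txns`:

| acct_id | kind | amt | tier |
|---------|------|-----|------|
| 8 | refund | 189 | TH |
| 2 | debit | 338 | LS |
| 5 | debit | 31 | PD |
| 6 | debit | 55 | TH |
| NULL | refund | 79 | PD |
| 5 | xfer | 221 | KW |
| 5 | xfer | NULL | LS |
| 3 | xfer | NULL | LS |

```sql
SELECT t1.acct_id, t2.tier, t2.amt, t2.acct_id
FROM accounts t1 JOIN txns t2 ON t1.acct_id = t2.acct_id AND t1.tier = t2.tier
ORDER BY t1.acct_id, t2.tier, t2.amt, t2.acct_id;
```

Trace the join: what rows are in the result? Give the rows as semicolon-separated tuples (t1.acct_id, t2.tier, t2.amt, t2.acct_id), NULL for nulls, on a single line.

(5, KW, 221, 5)

INNER JOIN keeps only pairs where the ON condition holds.
Matching on t1.acct_id = t2.acct_id AND t1.tier = t2.tier. A NULL in a compared column never satisfies the condition.
Matched pairs: 1.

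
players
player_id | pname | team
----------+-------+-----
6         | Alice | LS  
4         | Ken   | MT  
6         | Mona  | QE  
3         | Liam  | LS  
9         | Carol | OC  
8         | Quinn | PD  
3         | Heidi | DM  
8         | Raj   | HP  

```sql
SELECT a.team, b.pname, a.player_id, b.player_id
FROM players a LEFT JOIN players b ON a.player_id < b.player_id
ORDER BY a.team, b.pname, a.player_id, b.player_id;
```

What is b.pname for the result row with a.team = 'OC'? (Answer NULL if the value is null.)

NULL

LEFT JOIN keeps every row from `players a`; unmatched rows get NULL for `players b`'s columns.
Matching on a.player_id < b.player_id.
Matched pairs: 25; unmatched a rows kept: 1.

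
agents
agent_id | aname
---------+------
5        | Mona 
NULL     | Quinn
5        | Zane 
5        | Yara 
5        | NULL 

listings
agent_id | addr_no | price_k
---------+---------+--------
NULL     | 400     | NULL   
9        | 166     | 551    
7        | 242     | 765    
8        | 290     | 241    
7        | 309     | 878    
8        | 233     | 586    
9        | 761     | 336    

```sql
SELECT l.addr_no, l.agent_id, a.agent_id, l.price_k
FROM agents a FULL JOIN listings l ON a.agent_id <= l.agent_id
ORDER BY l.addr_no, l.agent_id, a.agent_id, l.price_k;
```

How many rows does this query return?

FULL OUTER JOIN keeps every row from both sides; unmatched rows get NULL for the other side's columns.
Matching on a.agent_id <= l.agent_id. A NULL in a compared column never satisfies the condition.
- agent_id=5: 6 matching l row(s), so 6 row(s) emitted.
- agent_id=NULL: no l row matches, row kept with l columns NULL.
- agent_id=5: 6 matching l row(s), so 6 row(s) emitted.
- agent_id=5: 6 matching l row(s), so 6 row(s) emitted.
- agent_id=5: 6 matching l row(s), so 6 row(s) emitted.
- plus 1 unmatched l row(s), each kept with NULL a columns.
Total: 24 matched + 2 padded = 26 rows.

26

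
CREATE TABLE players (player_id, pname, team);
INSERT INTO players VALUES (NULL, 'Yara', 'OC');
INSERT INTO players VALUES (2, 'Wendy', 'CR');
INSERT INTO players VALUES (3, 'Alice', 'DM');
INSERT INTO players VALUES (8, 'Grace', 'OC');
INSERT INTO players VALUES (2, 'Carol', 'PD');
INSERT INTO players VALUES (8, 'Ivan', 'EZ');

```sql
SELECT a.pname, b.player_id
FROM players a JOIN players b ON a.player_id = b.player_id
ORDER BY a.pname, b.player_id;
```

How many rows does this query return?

9

INNER JOIN keeps only pairs where the ON condition holds.
Matching on a.player_id = b.player_id. A NULL in a compared column never satisfies the condition.
- a row (player_id=NULL): no match → dropped.
- a row (player_id=2): matches 2 b row(s) → 2 output row(s).
- a row (player_id=3): matches 1 b row(s) → 1 output row(s).
- a row (player_id=8): matches 2 b row(s) → 2 output row(s).
- a row (player_id=2): matches 2 b row(s) → 2 output row(s).
- a row (player_id=8): matches 2 b row(s) → 2 output row(s).
Total: 9 rows.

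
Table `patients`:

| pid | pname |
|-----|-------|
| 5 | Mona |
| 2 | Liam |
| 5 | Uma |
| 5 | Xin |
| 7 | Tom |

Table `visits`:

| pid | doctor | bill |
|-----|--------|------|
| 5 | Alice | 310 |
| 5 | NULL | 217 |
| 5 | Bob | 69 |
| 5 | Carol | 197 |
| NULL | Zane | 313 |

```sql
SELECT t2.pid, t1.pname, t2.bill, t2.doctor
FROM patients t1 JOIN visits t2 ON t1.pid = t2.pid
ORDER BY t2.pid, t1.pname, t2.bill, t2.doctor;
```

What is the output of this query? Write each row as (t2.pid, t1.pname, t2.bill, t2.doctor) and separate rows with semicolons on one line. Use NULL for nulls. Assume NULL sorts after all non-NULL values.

(5, Mona, 69, Bob); (5, Mona, 197, Carol); (5, Mona, 217, NULL); (5, Mona, 310, Alice); (5, Uma, 69, Bob); (5, Uma, 197, Carol); (5, Uma, 217, NULL); (5, Uma, 310, Alice); (5, Xin, 69, Bob); (5, Xin, 197, Carol); (5, Xin, 217, NULL); (5, Xin, 310, Alice)

INNER JOIN keeps only pairs where the ON condition holds.
Matching on t1.pid = t2.pid. A NULL in a compared column never satisfies the condition.
- t1 row (pid=5): matches 4 t2 row(s) → 4 output row(s).
- t1 row (pid=2): no match → dropped.
- t1 row (pid=5): matches 4 t2 row(s) → 4 output row(s).
- t1 row (pid=5): matches 4 t2 row(s) → 4 output row(s).
- t1 row (pid=7): no match → dropped.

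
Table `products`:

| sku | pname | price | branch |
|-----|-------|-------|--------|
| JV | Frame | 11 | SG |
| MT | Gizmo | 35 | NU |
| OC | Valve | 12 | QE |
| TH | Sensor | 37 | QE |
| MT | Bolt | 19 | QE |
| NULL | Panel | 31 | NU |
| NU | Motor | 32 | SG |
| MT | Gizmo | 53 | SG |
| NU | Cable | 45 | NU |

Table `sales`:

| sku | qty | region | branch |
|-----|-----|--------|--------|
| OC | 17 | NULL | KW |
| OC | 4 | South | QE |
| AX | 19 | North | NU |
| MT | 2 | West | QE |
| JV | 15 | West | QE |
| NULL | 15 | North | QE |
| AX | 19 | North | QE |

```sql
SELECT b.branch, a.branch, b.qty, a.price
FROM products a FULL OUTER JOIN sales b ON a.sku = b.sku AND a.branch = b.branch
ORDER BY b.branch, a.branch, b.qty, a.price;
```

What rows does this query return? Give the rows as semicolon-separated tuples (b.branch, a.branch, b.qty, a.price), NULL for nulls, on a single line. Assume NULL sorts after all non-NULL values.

(KW, NULL, 17, NULL); (NU, NULL, 19, NULL); (QE, QE, 2, 19); (QE, QE, 4, 12); (QE, NULL, 15, NULL); (QE, NULL, 15, NULL); (QE, NULL, 19, NULL); (NULL, NU, NULL, 31); (NULL, NU, NULL, 35); (NULL, NU, NULL, 45); (NULL, QE, NULL, 37); (NULL, SG, NULL, 11); (NULL, SG, NULL, 32); (NULL, SG, NULL, 53)

FULL OUTER JOIN keeps every row from both sides; unmatched rows get NULL for the other side's columns.
Matching on a.sku = b.sku AND a.branch = b.branch. A NULL in a compared column never satisfies the condition.
- sku=JV, branch=SG: no b row matches, row kept with b columns NULL.
- sku=MT, branch=NU: no b row matches, row kept with b columns NULL.
- sku=OC, branch=QE: 1 matching b row(s), so 1 row(s) emitted.
- sku=TH, branch=QE: no b row matches, row kept with b columns NULL.
- sku=MT, branch=QE: 1 matching b row(s), so 1 row(s) emitted.
- sku=NULL, branch=NU: no b row matches, row kept with b columns NULL.
- sku=NU, branch=SG: no b row matches, row kept with b columns NULL.
- sku=MT, branch=SG: no b row matches, row kept with b columns NULL.
- sku=NU, branch=NU: no b row matches, row kept with b columns NULL.
- plus 5 unmatched b row(s), each kept with NULL a columns.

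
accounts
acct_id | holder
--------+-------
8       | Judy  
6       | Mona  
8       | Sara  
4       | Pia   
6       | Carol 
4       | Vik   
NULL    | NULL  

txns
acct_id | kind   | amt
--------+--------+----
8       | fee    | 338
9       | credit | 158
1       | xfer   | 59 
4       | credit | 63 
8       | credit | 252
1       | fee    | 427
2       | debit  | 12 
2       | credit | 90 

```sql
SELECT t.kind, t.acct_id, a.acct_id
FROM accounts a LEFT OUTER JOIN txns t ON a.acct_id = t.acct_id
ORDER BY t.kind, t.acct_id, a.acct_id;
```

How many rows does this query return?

LEFT JOIN keeps every row from `accounts`; unmatched rows get NULL for `txns`'s columns.
Matching on a.acct_id = t.acct_id. A NULL in a compared column never satisfies the condition.
Matched pairs: 6; unmatched a rows kept: 3.
Total: 6 matched + 3 padded = 9 rows.

9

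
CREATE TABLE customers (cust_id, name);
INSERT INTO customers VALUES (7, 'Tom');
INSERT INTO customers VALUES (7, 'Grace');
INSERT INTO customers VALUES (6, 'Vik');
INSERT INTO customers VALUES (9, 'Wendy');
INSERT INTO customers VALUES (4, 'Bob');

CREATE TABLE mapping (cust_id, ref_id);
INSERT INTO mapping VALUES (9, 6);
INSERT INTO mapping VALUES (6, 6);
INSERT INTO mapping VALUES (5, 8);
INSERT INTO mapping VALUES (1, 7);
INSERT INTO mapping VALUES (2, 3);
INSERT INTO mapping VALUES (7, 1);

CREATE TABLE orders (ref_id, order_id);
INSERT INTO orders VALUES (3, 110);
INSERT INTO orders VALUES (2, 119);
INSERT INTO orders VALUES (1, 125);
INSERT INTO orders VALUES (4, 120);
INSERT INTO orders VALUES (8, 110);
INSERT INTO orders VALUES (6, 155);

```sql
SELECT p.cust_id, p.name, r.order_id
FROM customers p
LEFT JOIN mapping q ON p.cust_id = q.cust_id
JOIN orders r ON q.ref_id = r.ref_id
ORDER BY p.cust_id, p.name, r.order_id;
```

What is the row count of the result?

4

Step 1 — p LEFT JOIN q on cust_id → 5 row(s).
Then INNER JOIN `orders r` on ref_id: keep only rows whose q.ref_id appears in r.
Result: 4 row(s).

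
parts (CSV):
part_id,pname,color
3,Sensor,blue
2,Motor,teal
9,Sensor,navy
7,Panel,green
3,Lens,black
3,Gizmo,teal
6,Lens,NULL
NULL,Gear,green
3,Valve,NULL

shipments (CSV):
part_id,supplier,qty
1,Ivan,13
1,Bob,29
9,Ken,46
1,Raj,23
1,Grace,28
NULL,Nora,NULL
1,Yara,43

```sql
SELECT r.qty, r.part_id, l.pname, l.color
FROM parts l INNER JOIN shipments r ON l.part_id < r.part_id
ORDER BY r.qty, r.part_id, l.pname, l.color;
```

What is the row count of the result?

7

INNER JOIN keeps only pairs where the ON condition holds.
Matching on l.part_id < r.part_id. A NULL in a compared column never satisfies the condition.
- part_id=3: 1 matching r row(s), so 1 row(s) emitted.
- part_id=2: 1 matching r row(s), so 1 row(s) emitted.
- part_id=9: no matching r row, dropped.
- part_id=7: 1 matching r row(s), so 1 row(s) emitted.
- part_id=3: 1 matching r row(s), so 1 row(s) emitted.
- part_id=3: 1 matching r row(s), so 1 row(s) emitted.
- part_id=6: 1 matching r row(s), so 1 row(s) emitted.
- part_id=NULL: no matching r row, dropped.
- part_id=3: 1 matching r row(s), so 1 row(s) emitted.
Total: 7 rows.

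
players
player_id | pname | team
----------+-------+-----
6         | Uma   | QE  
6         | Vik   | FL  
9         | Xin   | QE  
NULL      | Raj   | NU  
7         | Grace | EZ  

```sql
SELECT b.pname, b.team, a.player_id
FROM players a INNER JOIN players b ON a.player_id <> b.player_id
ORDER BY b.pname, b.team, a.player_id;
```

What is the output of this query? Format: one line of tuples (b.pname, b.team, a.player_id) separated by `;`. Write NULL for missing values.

INNER JOIN keeps only pairs where the ON condition holds.
Matching on a.player_id <> b.player_id. A NULL in a compared column never satisfies the condition.
Matched pairs: 10.

(Grace, EZ, 6); (Grace, EZ, 6); (Grace, EZ, 9); (Uma, QE, 7); (Uma, QE, 9); (Vik, FL, 7); (Vik, FL, 9); (Xin, QE, 6); (Xin, QE, 6); (Xin, QE, 7)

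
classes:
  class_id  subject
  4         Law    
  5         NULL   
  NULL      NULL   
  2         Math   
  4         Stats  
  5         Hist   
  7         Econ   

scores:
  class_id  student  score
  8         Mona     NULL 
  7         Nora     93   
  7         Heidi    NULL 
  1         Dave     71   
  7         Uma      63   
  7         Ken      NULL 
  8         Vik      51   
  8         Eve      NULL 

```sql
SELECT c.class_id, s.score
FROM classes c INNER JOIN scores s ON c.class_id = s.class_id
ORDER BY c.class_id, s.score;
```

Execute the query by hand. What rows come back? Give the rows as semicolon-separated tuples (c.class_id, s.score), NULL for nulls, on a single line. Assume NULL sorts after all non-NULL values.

INNER JOIN keeps only pairs where the ON condition holds.
Matching on c.class_id = s.class_id. A NULL in a compared column never satisfies the condition.
- class_id=4: no matching s row, dropped.
- class_id=5: no matching s row, dropped.
- class_id=NULL: no matching s row, dropped.
- class_id=2: no matching s row, dropped.
- class_id=4: no matching s row, dropped.
- class_id=5: no matching s row, dropped.
- class_id=7: 4 matching s row(s), so 4 row(s) emitted.
After projecting and ordering:
c.class_id | s.score
7 | 63
7 | 93
7 | NULL
7 | NULL

(7, 63); (7, 93); (7, NULL); (7, NULL)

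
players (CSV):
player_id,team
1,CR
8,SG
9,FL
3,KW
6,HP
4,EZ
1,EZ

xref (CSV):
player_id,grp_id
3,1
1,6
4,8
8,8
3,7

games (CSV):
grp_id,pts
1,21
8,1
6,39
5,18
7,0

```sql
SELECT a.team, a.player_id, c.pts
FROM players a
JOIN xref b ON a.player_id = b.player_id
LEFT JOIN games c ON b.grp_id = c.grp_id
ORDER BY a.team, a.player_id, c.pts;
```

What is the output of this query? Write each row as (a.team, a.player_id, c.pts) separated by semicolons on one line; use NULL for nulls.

(CR, 1, 39); (EZ, 1, 39); (EZ, 4, 1); (KW, 3, 0); (KW, 3, 21); (SG, 8, 1)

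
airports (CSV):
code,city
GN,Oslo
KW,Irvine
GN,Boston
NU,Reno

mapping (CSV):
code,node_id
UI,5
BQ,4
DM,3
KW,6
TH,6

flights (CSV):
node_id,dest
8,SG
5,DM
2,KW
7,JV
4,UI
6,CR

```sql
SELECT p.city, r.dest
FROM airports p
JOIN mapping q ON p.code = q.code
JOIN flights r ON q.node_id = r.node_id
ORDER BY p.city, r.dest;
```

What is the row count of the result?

Evaluate left to right. First `airports p INNER JOIN mapping q` on code: 1 row(s).
Then INNER JOIN `flights r` on node_id: keep only rows whose q.node_id appears in r.
Result: 1 row(s).

1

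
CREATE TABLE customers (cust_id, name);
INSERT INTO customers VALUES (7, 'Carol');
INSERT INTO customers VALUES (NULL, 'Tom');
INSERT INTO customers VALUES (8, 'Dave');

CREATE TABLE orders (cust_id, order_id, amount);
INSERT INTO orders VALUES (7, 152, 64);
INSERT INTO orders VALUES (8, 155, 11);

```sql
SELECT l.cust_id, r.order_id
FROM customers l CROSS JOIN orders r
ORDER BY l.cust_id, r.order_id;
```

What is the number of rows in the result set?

6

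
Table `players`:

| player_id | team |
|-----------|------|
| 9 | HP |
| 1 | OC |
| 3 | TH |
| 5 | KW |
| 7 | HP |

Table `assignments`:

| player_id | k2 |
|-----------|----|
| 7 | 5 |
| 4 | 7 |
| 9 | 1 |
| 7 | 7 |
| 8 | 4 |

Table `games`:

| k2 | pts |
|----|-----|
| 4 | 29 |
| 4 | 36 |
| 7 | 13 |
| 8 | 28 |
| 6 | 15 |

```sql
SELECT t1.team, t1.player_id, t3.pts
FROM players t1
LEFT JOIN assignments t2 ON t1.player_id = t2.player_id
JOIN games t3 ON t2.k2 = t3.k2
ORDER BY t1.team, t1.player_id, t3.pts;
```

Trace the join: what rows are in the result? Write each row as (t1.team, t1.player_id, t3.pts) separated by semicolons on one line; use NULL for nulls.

Evaluate left to right. First `players t1 LEFT JOIN assignments t2` on player_id: 6 row(s).
Then INNER JOIN `games t3` on k2: keep only rows whose t2.k2 appears in t3.

(HP, 7, 13)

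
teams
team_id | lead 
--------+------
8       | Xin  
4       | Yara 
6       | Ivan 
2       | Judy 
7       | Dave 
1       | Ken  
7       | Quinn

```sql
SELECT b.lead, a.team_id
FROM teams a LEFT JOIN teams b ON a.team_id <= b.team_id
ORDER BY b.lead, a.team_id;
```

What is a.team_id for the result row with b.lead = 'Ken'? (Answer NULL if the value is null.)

LEFT JOIN keeps every row from `teams a`; unmatched rows get NULL for `teams b`'s columns.
Matching on a.team_id <= b.team_id.
Matched pairs: 29; unmatched a rows kept: 0.

1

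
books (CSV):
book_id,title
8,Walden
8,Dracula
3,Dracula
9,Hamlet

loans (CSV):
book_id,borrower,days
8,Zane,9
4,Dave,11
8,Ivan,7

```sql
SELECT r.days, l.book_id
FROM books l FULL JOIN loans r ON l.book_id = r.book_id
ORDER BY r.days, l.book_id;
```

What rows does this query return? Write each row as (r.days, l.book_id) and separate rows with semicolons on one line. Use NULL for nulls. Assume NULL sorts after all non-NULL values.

FULL OUTER JOIN keeps every row from both sides; unmatched rows get NULL for the other side's columns.
Matching on l.book_id = r.book_id.
- l[0] book_id=8 → 2 match(es) in r → 2 row(s).
- l[1] book_id=8 → 2 match(es) in r → 2 row(s).
- l[2] book_id=3 → no match; kept with NULLs on the r side.
- l[3] book_id=9 → no match; kept with NULLs on the r side.
- 1 r row(s) had no l match → kept, l columns NULL.
After projecting and ordering:
r.days | l.book_id
7 | 8
7 | 8
9 | 8
9 | 8
11 | NULL
NULL | 3
NULL | 9

(7, 8); (7, 8); (9, 8); (9, 8); (11, NULL); (NULL, 3); (NULL, 9)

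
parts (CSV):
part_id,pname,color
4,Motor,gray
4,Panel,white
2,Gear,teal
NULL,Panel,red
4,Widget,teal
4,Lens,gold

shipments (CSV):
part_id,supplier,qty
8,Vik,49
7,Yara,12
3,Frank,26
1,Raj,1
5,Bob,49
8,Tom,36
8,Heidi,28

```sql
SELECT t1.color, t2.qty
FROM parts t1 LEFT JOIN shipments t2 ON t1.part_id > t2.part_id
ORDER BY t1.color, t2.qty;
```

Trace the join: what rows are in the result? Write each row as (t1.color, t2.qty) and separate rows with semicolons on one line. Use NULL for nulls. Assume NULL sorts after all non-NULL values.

(gold, 1); (gold, 26); (gray, 1); (gray, 26); (red, NULL); (teal, 1); (teal, 1); (teal, 26); (white, 1); (white, 26)

LEFT JOIN keeps every row from `parts`; unmatched rows get NULL for `shipments`'s columns.
Matching on t1.part_id > t2.part_id. A NULL in a compared column never satisfies the condition.
- t1 (part_id=4) pairs with 2 row(s) of t2.
- t1 (part_id=4) pairs with 2 row(s) of t2.
- t1 (part_id=2) pairs with 1 row(s) of t2.
- t1 (part_id=NULL) has no partner → padded with NULL.
- t1 (part_id=4) pairs with 2 row(s) of t2.
- t1 (part_id=4) pairs with 2 row(s) of t2.
After projecting and ordering:
t1.color | t2.qty
gold | 1
gold | 26
gray | 1
gray | 26
red | NULL
teal | 1
teal | 1
teal | 26
white | 1
white | 26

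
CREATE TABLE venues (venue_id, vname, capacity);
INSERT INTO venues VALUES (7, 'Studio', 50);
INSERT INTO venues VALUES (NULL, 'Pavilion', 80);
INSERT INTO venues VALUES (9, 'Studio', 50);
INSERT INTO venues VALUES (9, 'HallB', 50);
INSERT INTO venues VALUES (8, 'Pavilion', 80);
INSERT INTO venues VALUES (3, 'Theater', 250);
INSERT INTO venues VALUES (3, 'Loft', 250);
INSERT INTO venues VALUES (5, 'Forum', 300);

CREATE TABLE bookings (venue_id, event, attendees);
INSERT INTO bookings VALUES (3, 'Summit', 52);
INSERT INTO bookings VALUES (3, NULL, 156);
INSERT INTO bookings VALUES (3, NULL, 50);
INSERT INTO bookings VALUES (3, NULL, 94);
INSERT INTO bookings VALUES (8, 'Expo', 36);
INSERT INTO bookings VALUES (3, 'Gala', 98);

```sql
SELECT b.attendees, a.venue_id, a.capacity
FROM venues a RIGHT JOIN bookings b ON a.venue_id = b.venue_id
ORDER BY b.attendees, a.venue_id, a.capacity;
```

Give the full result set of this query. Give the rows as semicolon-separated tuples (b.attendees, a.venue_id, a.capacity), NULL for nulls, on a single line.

(36, 8, 80); (50, 3, 250); (50, 3, 250); (52, 3, 250); (52, 3, 250); (94, 3, 250); (94, 3, 250); (98, 3, 250); (98, 3, 250); (156, 3, 250); (156, 3, 250)

RIGHT JOIN keeps every row from `bookings`; unmatched rows get NULL for `venues`'s columns.
Matching on a.venue_id = b.venue_id. A NULL in a compared column never satisfies the condition.
Matched pairs: 11; unmatched b rows kept: 0.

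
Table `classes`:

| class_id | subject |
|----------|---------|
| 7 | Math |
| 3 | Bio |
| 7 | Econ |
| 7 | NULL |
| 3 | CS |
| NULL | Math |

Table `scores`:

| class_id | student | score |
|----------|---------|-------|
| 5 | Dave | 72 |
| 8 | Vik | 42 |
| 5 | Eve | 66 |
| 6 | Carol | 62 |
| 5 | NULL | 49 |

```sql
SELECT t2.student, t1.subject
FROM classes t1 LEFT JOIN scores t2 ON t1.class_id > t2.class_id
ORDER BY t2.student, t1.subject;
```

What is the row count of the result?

15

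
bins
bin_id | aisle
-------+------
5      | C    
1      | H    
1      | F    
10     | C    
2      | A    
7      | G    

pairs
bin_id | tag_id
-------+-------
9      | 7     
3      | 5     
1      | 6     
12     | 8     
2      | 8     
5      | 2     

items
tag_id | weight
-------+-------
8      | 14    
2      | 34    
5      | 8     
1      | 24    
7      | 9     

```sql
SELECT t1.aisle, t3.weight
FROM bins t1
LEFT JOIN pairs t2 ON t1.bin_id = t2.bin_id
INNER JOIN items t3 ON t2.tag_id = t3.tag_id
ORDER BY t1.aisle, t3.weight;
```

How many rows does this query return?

2

Evaluate left to right. First `bins t1 LEFT JOIN pairs t2` on bin_id: 6 row(s).
Then INNER JOIN `items t3` on tag_id: keep only rows whose t2.tag_id appears in t3.
Result: 2 row(s).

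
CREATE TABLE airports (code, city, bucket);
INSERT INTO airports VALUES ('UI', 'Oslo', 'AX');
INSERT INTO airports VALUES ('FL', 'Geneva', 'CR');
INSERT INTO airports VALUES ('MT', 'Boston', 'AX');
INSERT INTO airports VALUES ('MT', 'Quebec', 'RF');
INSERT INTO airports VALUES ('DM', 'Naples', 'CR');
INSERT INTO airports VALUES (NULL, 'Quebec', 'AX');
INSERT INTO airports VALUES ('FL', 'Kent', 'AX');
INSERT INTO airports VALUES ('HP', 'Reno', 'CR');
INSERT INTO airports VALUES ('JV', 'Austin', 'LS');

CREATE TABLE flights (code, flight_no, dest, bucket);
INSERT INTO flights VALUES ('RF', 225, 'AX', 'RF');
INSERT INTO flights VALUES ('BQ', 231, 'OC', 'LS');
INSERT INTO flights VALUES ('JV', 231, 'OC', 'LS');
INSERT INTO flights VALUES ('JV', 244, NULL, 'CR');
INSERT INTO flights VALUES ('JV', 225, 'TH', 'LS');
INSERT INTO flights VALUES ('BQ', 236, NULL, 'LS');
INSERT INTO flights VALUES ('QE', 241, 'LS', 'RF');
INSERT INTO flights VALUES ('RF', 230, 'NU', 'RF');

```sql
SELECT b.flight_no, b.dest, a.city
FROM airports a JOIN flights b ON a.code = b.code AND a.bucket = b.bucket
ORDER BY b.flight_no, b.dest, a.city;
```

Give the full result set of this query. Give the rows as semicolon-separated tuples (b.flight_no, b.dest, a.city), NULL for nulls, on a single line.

(225, TH, Austin); (231, OC, Austin)

INNER JOIN keeps only pairs where the ON condition holds.
Matching on a.code = b.code AND a.bucket = b.bucket. A NULL in a compared column never satisfies the condition.
- code=UI, bucket=AX: no matching b row, dropped.
- code=FL, bucket=CR: no matching b row, dropped.
- code=MT, bucket=AX: no matching b row, dropped.
- code=MT, bucket=RF: no matching b row, dropped.
- code=DM, bucket=CR: no matching b row, dropped.
- code=NULL, bucket=AX: no matching b row, dropped.
- code=FL, bucket=AX: no matching b row, dropped.
- code=HP, bucket=CR: no matching b row, dropped.
- code=JV, bucket=LS: 2 matching b row(s), so 2 row(s) emitted.
After projecting and ordering:
b.flight_no | b.dest | a.city
225 | TH | Austin
231 | OC | Austin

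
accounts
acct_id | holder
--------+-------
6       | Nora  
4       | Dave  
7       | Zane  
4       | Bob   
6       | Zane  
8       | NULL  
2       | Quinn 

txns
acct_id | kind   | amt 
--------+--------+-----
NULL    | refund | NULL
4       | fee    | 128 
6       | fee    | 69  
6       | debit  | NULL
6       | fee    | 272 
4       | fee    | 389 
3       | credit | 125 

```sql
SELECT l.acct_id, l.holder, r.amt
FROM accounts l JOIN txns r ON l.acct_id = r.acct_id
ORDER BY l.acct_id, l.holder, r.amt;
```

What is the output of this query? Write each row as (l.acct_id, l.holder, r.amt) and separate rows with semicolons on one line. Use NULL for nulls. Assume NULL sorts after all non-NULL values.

INNER JOIN keeps only pairs where the ON condition holds.
Matching on l.acct_id = r.acct_id. A NULL in a compared column never satisfies the condition.
- l[0] acct_id=6 → 3 match(es) in r → 3 row(s).
- l[1] acct_id=4 → 2 match(es) in r → 2 row(s).
- l[2] acct_id=7 → no match; dropped.
- l[3] acct_id=4 → 2 match(es) in r → 2 row(s).
- l[4] acct_id=6 → 3 match(es) in r → 3 row(s).
- l[5] acct_id=8 → no match; dropped.
- l[6] acct_id=2 → no match; dropped.
After projecting and ordering:
l.acct_id | l.holder | r.amt
4 | Bob | 128
4 | Bob | 389
4 | Dave | 128
4 | Dave | 389
6 | Nora | 69
6 | Nora | 272
6 | Nora | NULL
6 | Zane | 69
6 | Zane | 272
6 | Zane | NULL

(4, Bob, 128); (4, Bob, 389); (4, Dave, 128); (4, Dave, 389); (6, Nora, 69); (6, Nora, 272); (6, Nora, NULL); (6, Zane, 69); (6, Zane, 272); (6, Zane, NULL)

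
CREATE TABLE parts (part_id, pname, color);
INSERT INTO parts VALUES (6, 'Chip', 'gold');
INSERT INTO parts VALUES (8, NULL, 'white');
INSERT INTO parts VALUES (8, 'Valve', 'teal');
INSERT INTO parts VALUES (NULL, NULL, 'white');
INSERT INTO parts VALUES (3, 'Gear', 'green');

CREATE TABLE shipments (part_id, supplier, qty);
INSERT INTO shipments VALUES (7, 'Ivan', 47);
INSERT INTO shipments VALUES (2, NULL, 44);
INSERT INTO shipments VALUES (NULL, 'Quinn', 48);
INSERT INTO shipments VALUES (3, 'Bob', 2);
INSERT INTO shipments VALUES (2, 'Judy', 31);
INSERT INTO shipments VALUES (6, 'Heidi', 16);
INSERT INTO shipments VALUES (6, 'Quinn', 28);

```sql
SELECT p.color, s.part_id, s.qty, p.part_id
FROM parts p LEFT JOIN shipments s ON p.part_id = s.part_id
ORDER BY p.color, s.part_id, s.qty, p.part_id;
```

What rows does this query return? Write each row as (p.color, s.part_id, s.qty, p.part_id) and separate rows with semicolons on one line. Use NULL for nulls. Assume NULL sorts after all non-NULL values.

(gold, 6, 16, 6); (gold, 6, 28, 6); (green, 3, 2, 3); (teal, NULL, NULL, 8); (white, NULL, NULL, 8); (white, NULL, NULL, NULL)

LEFT JOIN keeps every row from `parts`; unmatched rows get NULL for `shipments`'s columns.
Matching on p.part_id = s.part_id. A NULL in a compared column never satisfies the condition.
Matched pairs: 3; unmatched p rows kept: 3.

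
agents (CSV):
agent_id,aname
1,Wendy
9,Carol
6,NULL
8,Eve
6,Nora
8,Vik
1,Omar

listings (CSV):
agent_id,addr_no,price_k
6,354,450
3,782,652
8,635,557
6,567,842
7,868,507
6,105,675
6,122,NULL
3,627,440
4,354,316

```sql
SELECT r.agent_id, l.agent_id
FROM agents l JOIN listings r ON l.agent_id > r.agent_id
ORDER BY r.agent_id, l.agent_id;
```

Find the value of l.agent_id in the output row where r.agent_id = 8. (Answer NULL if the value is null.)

9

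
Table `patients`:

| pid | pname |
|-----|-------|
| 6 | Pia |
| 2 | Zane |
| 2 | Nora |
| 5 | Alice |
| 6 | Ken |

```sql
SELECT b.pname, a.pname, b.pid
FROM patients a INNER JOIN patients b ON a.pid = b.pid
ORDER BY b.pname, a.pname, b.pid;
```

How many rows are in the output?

9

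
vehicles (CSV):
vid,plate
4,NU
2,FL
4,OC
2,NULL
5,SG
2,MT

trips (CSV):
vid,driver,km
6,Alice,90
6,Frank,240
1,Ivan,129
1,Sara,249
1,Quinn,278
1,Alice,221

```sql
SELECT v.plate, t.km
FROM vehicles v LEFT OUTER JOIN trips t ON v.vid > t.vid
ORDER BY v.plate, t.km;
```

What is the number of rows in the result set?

24

LEFT JOIN keeps every row from `vehicles`; unmatched rows get NULL for `trips`'s columns.
Matching on v.vid > t.vid.
- vid=4: 4 matching t row(s), so 4 row(s) emitted.
- vid=2: 4 matching t row(s), so 4 row(s) emitted.
- vid=4: 4 matching t row(s), so 4 row(s) emitted.
- vid=2: 4 matching t row(s), so 4 row(s) emitted.
- vid=5: 4 matching t row(s), so 4 row(s) emitted.
- vid=2: 4 matching t row(s), so 4 row(s) emitted.
Total: 24 rows.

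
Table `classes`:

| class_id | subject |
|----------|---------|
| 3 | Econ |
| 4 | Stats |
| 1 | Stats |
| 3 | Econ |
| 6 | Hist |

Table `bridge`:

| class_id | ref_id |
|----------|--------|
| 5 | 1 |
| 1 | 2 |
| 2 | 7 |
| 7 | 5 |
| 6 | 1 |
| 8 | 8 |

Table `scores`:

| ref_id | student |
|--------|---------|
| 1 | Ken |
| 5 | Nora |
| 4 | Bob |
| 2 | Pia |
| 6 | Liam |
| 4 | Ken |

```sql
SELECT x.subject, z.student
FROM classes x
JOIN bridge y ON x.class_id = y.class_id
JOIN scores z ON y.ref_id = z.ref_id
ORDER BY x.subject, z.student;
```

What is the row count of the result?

2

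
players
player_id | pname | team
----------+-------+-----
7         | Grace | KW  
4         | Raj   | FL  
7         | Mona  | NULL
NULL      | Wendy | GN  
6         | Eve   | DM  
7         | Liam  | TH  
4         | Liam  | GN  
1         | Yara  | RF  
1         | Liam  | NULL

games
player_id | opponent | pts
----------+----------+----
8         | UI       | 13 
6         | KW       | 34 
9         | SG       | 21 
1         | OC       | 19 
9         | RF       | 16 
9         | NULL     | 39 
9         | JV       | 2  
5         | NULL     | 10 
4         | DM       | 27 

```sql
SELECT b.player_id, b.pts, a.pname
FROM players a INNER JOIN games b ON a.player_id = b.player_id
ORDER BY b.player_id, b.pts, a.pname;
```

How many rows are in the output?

INNER JOIN keeps only pairs where the ON condition holds.
Matching on a.player_id = b.player_id. A NULL in a compared column never satisfies the condition.
- player_id=7: no matching b row, dropped.
- player_id=4: 1 matching b row(s), so 1 row(s) emitted.
- player_id=7: no matching b row, dropped.
- player_id=NULL: no matching b row, dropped.
- player_id=6: 1 matching b row(s), so 1 row(s) emitted.
- player_id=7: no matching b row, dropped.
- player_id=4: 1 matching b row(s), so 1 row(s) emitted.
- player_id=1: 1 matching b row(s), so 1 row(s) emitted.
- player_id=1: 1 matching b row(s), so 1 row(s) emitted.
Total: 5 rows.

5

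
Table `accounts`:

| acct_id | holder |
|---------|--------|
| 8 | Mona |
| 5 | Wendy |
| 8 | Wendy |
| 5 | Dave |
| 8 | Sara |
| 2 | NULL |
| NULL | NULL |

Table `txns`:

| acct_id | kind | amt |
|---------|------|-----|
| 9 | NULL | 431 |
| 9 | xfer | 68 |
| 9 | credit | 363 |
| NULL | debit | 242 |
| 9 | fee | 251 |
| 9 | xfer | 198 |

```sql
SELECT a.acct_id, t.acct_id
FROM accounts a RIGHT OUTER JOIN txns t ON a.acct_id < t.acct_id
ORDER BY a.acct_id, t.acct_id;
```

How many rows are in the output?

31

RIGHT JOIN keeps every row from `txns`; unmatched rows get NULL for `accounts`'s columns.
Matching on a.acct_id < t.acct_id. A NULL in a compared column never satisfies the condition.
- a[0] acct_id=8 → 5 match(es) in t → 5 row(s).
- a[1] acct_id=5 → 5 match(es) in t → 5 row(s).
- a[2] acct_id=8 → 5 match(es) in t → 5 row(s).
- a[3] acct_id=5 → 5 match(es) in t → 5 row(s).
- a[4] acct_id=8 → 5 match(es) in t → 5 row(s).
- a[5] acct_id=2 → 5 match(es) in t → 5 row(s).
- a[6] acct_id=NULL → no match.
- plus 1 unmatched t row(s), each kept with NULL a columns.
Total: 30 matched + 1 padded = 31 rows.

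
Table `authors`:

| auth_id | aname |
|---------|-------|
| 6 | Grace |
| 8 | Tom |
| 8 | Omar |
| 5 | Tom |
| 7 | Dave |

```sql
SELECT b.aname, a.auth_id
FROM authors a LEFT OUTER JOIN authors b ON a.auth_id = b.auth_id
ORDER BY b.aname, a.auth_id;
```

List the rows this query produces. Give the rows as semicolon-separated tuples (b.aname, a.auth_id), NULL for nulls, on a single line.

(Dave, 7); (Grace, 6); (Omar, 8); (Omar, 8); (Tom, 5); (Tom, 8); (Tom, 8)

LEFT JOIN keeps every row from `authors a`; unmatched rows get NULL for `authors b`'s columns.
Matching on a.auth_id = b.auth_id.
- a[0] auth_id=6 → 1 match(es) in b → 1 row(s).
- a[1] auth_id=8 → 2 match(es) in b → 2 row(s).
- a[2] auth_id=8 → 2 match(es) in b → 2 row(s).
- a[3] auth_id=5 → 1 match(es) in b → 1 row(s).
- a[4] auth_id=7 → 1 match(es) in b → 1 row(s).
After projecting and ordering:
b.aname | a.auth_id
Dave | 7
Grace | 6
Omar | 8
Omar | 8
Tom | 5
Tom | 8
Tom | 8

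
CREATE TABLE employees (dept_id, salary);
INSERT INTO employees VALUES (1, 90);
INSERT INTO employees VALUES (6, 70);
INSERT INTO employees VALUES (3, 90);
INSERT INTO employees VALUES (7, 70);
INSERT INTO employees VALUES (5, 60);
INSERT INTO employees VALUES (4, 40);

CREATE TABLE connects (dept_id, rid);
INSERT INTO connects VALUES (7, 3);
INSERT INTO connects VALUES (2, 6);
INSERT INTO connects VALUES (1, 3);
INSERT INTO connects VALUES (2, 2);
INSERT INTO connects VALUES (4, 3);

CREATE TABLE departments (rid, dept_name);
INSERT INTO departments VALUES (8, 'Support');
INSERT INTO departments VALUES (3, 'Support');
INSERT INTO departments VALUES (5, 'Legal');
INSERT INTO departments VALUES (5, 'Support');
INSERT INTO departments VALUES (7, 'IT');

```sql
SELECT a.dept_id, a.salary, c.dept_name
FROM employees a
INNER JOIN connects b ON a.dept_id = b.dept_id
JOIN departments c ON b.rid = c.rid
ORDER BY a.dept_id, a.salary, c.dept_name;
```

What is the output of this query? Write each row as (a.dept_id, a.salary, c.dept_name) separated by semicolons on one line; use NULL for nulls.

(1, 90, Support); (4, 40, Support); (7, 70, Support)

Step 1 — a INNER JOIN b on dept_id → 3 row(s).
Then INNER JOIN `departments c` on rid: keep only rows whose b.rid appears in c.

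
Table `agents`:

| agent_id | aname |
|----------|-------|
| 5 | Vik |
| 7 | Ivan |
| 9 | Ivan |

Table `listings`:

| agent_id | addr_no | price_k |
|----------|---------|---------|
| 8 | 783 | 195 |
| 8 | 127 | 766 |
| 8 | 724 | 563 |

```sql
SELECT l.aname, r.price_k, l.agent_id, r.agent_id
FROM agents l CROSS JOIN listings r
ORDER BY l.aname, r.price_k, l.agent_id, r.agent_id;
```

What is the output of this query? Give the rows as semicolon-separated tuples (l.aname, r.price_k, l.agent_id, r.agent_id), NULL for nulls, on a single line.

(Ivan, 195, 7, 8); (Ivan, 195, 9, 8); (Ivan, 563, 7, 8); (Ivan, 563, 9, 8); (Ivan, 766, 7, 8); (Ivan, 766, 9, 8); (Vik, 195, 5, 8); (Vik, 563, 5, 8); (Vik, 766, 5, 8)

CROSS JOIN pairs every row of `agents` with every row of `listings`: 3 × 3 = 9 rows.
After projecting and ordering:
l.aname | r.price_k | l.agent_id | r.agent_id
Ivan | 195 | 7 | 8
Ivan | 195 | 9 | 8
Ivan | 563 | 7 | 8
Ivan | 563 | 9 | 8
Ivan | 766 | 7 | 8
Ivan | 766 | 9 | 8
Vik | 195 | 5 | 8
Vik | 563 | 5 | 8
Vik | 766 | 5 | 8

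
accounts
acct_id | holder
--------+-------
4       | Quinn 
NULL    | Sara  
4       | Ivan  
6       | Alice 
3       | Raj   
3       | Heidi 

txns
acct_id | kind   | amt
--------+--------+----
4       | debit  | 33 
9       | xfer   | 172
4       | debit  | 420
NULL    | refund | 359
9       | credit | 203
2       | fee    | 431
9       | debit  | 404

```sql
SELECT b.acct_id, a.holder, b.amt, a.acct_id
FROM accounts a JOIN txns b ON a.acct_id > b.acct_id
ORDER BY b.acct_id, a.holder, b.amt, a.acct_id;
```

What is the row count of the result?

7

INNER JOIN keeps only pairs where the ON condition holds.
Matching on a.acct_id > b.acct_id. A NULL in a compared column never satisfies the condition.
- acct_id=4: 1 matching b row(s), so 1 row(s) emitted.
- acct_id=NULL: no matching b row, dropped.
- acct_id=4: 1 matching b row(s), so 1 row(s) emitted.
- acct_id=6: 3 matching b row(s), so 3 row(s) emitted.
- acct_id=3: 1 matching b row(s), so 1 row(s) emitted.
- acct_id=3: 1 matching b row(s), so 1 row(s) emitted.
Total: 7 rows.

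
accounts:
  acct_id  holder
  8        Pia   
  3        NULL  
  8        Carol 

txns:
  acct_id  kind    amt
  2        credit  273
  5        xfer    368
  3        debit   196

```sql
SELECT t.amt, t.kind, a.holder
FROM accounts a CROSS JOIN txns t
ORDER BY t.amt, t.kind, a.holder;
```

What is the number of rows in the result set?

CROSS JOIN pairs every row of `accounts` with every row of `txns`: 3 × 3 = 9 rows.

9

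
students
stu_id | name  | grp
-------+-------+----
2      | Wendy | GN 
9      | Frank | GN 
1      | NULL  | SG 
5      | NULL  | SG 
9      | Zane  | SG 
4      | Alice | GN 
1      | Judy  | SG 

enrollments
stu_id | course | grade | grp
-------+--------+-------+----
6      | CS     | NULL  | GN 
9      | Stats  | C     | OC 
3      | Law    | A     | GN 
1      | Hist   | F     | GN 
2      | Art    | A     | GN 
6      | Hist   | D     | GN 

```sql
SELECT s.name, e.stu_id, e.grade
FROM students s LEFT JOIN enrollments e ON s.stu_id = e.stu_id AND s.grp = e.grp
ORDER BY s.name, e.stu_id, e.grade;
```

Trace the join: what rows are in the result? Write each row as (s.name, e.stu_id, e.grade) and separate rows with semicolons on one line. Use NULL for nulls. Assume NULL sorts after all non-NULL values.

(Alice, NULL, NULL); (Frank, NULL, NULL); (Judy, NULL, NULL); (Wendy, 2, A); (Zane, NULL, NULL); (NULL, NULL, NULL); (NULL, NULL, NULL)

LEFT JOIN keeps every row from `students`; unmatched rows get NULL for `enrollments`'s columns.
Matching on s.stu_id = e.stu_id AND s.grp = e.grp.
- s row (stu_id=2, grp=GN): matches 1 e row(s) → 1 output row(s).
- s row (stu_id=9, grp=GN): no match → kept, e columns NULL.
- s row (stu_id=1, grp=SG): no match → kept, e columns NULL.
- s row (stu_id=5, grp=SG): no match → kept, e columns NULL.
- s row (stu_id=9, grp=SG): no match → kept, e columns NULL.
- s row (stu_id=4, grp=GN): no match → kept, e columns NULL.
- s row (stu_id=1, grp=SG): no match → kept, e columns NULL.
After projecting and ordering:
s.name | e.stu_id | e.grade
Alice | NULL | NULL
Frank | NULL | NULL
Judy | NULL | NULL
Wendy | 2 | A
Zane | NULL | NULL
NULL | NULL | NULL
NULL | NULL | NULL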